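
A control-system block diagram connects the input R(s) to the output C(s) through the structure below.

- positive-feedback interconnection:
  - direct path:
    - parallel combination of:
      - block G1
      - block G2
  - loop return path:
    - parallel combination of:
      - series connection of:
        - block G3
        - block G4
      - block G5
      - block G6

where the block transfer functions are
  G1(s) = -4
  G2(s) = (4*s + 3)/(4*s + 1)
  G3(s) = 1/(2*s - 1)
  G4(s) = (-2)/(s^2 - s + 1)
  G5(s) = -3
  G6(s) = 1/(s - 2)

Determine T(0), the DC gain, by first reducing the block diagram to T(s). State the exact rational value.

Answer: 2

Working:
(1) add G1, G2 (parallel), giving (-12*s - 1)/(4*s + 1)
(2) multiply G3, G4 (series), giving (-2)/(2*s^3 - 3*s^2 + 3*s - 1)
(3) parallel reduction of (G3*G4), G5, G6, giving (-6*s^4 + 23*s^3 - 30*s^2 + 22*s - 3)/(2*s^4 - 7*s^3 + 9*s^2 - 7*s + 2)
(4) close the feedback loop around (G1+G2), ((G3*G4)+G5+G6), giving (24*s^5 - 82*s^4 + 101*s^3 - 75*s^2 + 17*s + 2)/(64*s^5 - 244*s^4 + 308*s^3 - 215*s^2 + 13*s + 1)
Step 4 gives the overall T(s). Then T(0) = 2/1 = 2.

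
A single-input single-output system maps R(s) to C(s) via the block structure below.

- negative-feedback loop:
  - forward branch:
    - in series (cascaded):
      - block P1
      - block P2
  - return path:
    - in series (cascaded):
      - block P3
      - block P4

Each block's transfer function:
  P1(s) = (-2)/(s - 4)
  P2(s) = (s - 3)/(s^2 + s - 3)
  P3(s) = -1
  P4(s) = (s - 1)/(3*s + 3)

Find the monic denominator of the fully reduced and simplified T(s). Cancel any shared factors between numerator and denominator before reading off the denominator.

Step 1 - reduce the series chain P1, P2: (6 - 2*s)/(s^3 - 3*s^2 - 7*s + 12)
Step 2 - cascade P3, P4: (1 - s)/(3*s + 3)
Step 3 - feedback reduction of (P1*P2), (P3*P4): (-6*s^2 + 12*s + 18)/(3*s^4 - 6*s^3 - 28*s^2 + 7*s + 42)
T(s) is the step-3 result (common factors already cancelled). Leading coefficient of the denominator: 3. Divide through by 3 for the monic polynomial.

Hence the answer: s^4 - 2*s^3 - 28*s^2/3 + 7*s/3 + 14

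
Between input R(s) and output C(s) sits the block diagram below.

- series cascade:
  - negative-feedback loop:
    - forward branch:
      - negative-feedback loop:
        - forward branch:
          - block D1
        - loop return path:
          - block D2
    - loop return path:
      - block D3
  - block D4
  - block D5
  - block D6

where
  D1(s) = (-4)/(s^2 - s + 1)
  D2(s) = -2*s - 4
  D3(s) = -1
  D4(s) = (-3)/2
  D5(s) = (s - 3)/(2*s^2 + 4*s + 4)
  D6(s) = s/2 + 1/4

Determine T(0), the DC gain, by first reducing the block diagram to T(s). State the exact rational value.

Step 1. apply the feedback formula to D1, D2: (-4)/(s^2 + 7*s + 17)
Step 2. collapse the loop ([D1/(1+D1*D2)] forward, D3 return): (-4)/(s^2 + 7*s + 21)
Step 3. series reduction of [[D1/(1+D1*D2)]/(1+[D1/(1+D1*D2)]*D3)], D4, D5, D6: (6*s^2 - 15*s - 9)/(4*s^4 + 36*s^3 + 148*s^2 + 224*s + 168)
Step 3 gives the overall T(s). Then T(0) = -9/168 = -3/56.

Hence the answer: -3/56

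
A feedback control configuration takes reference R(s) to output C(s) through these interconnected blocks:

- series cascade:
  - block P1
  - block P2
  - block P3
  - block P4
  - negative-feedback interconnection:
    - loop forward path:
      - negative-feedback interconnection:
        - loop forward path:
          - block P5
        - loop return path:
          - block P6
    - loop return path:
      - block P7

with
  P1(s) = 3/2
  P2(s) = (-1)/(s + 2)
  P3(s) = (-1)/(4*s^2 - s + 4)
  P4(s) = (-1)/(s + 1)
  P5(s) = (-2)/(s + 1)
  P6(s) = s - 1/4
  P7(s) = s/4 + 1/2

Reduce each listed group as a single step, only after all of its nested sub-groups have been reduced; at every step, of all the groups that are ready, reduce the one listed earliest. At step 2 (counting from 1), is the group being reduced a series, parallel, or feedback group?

Reducing step by step:

Step 1: apply the feedback formula to P5, P6
Step 2: reduce the feedback loop with forward [P5/(1+P5*P6)] and return P7
Step 3: cascade P1, P2, P3, P4, [[P5/(1+P5*P6)]/(1+[P5/(1+P5*P6)]*P7)]
Step 2 collapses a feedback group.

Answer: feedback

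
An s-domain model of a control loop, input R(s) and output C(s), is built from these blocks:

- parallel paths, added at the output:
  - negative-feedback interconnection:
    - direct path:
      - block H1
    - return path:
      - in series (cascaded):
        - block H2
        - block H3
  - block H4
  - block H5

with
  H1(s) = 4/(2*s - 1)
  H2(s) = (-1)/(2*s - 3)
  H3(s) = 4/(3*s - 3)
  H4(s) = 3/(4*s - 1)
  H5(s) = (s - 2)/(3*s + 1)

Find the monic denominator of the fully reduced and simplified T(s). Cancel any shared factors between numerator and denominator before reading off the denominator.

The answer is s^5 - 35*s^4/12 + 29*s^3/12 - 77*s^2/48 - 29*s/72 + 25/144.

Reasoning:
1. multiply H2, H3 (series), giving (-4)/(6*s^2 - 15*s + 9)
2. apply the feedback formula to H1, (H2*H3), giving (24*s^2 - 60*s + 36)/(12*s^3 - 36*s^2 + 33*s - 25)
3. parallel reduction of [H1/(1+H1*(H2*H3))], H4, H5, giving (48*s^5 + 144*s^4 - 504*s^3 + 68*s^2 + 261*s - 161)/(144*s^5 - 420*s^4 + 348*s^3 - 231*s^2 - 58*s + 25)
No further cancellation is possible in the step-3 result, so that is T(s). Its denominator becomes monic after dividing by the leading coefficient 144.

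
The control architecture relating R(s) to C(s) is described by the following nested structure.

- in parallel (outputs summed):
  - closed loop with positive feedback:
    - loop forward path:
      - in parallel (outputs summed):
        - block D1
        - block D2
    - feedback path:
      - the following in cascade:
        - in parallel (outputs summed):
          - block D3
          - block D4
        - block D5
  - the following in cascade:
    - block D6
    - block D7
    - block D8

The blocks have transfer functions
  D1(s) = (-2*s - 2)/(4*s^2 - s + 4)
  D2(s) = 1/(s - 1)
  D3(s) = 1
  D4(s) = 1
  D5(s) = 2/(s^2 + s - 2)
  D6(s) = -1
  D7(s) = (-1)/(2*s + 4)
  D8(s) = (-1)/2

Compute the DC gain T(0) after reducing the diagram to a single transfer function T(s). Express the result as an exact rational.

First reduce the diagram to T(s).

Step 1. add D1, D2 (parallel), giving (2*s^2 - s + 6)/(4*s^3 - 5*s^2 + 5*s - 4)
Step 2. combine D3, D4 in parallel, giving 2
Step 3. combine (D3+D4), D5 in series, giving 4/(s^2 + s - 2)
Step 4. apply the feedback formula to (D1+D2), ((D3+D4)*D5), giving (2*s^4 + s^3 + s^2 + 8*s - 12)/(4*s^5 - s^4 - 8*s^3 + 3*s^2 - 10*s - 16)
Step 5. series reduction of D6, D7, D8, giving (-1)/(4*s + 8)
Step 6. add [(D1+D2)/(1-(D1+D2)*((D3+D4)*D5))], (D6*D7*D8) (parallel), giving (4*s^5 + 21*s^4 + 20*s^3 + 37*s^2 + 26*s - 80)/(16*s^6 + 28*s^5 - 40*s^4 - 52*s^3 - 16*s^2 - 144*s - 128)
The step-6 result is T(s). Setting s = 0: T(0) = -80/(-128) = 5/8.

Answer: 5/8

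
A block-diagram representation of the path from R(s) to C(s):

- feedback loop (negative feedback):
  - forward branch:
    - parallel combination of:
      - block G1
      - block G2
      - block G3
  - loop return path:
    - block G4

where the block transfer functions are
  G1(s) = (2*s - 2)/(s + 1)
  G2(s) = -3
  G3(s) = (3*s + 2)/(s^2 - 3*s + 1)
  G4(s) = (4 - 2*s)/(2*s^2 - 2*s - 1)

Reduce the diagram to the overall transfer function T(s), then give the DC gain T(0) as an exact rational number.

Step 1 - combine G1, G2, G3 in parallel; result (-s^3 + s^2 + 19*s - 3)/(s^3 - 2*s^2 - 2*s + 1)
Step 2 - reduce the feedback loop with forward (G1+G2+G3) and return G4; result (-2*s^5 + 4*s^4 + 37*s^3 - 45*s^2 - 13*s + 3)/(2*s^5 - 4*s^4 - 7*s^3 - 26*s^2 + 82*s - 13)
The step-2 result is T(s). Setting s = 0: T(0) = 3/(-13) = -3/13.

Therefore the answer is -3/13.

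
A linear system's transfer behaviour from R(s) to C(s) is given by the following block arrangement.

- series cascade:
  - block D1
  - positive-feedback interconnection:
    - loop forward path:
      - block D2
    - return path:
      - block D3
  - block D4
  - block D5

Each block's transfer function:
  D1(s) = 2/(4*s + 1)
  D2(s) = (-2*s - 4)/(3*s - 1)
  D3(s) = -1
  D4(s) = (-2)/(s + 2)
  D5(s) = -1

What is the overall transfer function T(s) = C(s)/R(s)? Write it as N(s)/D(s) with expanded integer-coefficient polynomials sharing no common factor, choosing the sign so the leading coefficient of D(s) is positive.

1. apply the feedback formula to D2, D3: (-2*s - 4)/(s - 5)
2. multiply D1, [D2/(1-D2*D3)], D4, D5 (series), which is the overall transfer function T(s) = C(s)/R(s) in lowest terms

Hence the answer: (-8)/(4*s^2 - 19*s - 5)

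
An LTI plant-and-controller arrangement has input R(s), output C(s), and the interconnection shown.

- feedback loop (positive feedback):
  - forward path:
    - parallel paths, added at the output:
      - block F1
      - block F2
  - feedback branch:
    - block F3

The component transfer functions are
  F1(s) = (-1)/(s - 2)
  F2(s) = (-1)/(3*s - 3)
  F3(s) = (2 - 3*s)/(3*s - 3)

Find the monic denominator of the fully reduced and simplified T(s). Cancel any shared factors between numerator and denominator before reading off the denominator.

Answer: s^3 - 16*s^2/3 + 68*s/9 - 28/9

Working:
[1] add F1, F2 (parallel) = (5 - 4*s)/(3*s^2 - 9*s + 6)
[2] reduce the feedback loop with forward (F1+F2) and return F3 = (-12*s^2 + 27*s - 15)/(9*s^3 - 48*s^2 + 68*s - 28)
T(s) is the step-2 result (common factors already cancelled). Leading coefficient of the denominator: 9. Divide through by 9 for the monic polynomial.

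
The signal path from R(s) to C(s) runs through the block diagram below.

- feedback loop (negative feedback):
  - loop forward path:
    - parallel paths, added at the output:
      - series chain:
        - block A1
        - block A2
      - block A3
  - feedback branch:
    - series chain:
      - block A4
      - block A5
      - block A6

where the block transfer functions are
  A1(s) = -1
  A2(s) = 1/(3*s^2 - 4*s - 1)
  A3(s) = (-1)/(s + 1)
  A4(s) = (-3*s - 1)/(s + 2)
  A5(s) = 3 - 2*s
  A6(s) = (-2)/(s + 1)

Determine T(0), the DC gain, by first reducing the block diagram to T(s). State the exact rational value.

The answer is 0.

Reasoning:
Step 1. combine A1, A2 in series; result (-1)/(3*s^2 - 4*s - 1)
Step 2. reduce the parallel group (A1*A2), A3; result (-3*s^2 + 3*s)/(3*s^3 - s^2 - 5*s - 1)
Step 3. combine A4, A5, A6 in series; result (-12*s^2 + 14*s + 6)/(s^2 + 3*s + 2)
Step 4. feedback reduction of ((A1*A2)+A3), (A4*A5*A6); result (-3*s^4 - 6*s^3 + 3*s^2 + 6*s)/(3*s^5 + 44*s^4 - 80*s^3 + 6*s^2 + 5*s - 2)
Evaluating the step-4 result (the overall T(s)) at s = 0 gives T(0) = 0/(-2) = 0.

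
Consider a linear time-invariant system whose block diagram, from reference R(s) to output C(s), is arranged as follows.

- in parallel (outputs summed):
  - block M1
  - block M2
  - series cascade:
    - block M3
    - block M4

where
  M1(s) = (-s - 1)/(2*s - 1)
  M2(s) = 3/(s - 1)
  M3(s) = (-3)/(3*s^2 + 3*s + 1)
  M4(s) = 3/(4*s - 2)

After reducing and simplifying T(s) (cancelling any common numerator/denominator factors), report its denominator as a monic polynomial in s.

The answer is s^4 - s^3/2 - 2*s^2/3 + 1/6.

Reasoning:
(1) cascade M3, M4 -> (-9)/(12*s^3 + 6*s^2 - 2*s - 2)
(2) reduce the parallel group M1, M2, (M3*M4) -> (-6*s^4 + 30*s^3 + 22*s^2 - 9*s + 5)/(12*s^4 - 6*s^3 - 8*s^2 + 2)
Step 2 gives the fully reduced T(s), with no common factor left to cancel. The denominator's leading coefficient is 12, so divide each of its coefficients by 12 to get the monic form.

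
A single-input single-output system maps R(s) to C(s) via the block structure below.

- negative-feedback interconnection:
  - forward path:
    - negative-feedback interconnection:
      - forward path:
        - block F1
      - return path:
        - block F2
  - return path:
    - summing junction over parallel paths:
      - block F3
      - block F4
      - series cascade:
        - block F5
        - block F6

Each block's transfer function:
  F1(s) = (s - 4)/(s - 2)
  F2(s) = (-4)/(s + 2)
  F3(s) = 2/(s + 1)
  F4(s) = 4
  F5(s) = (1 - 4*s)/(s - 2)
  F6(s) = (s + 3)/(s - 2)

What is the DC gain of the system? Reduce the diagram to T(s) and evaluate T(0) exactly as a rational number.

[1] apply the feedback formula to F1, F2 -> (s^2 - 2*s - 8)/(s^2 - 4*s + 12)
[2] reduce the series chain F5, F6 -> (-4*s^2 - 11*s + 3)/(s^2 - 4*s + 4)
[3] reduce the parallel group F3, F4, (F5*F6) -> (-25*s^2 - 16*s + 27)/(s^3 - 3*s^2 + 4)
[4] apply the feedback formula to [F1/(1+F1*F2)], (F3+F4+(F5*F6)) -> (s^5 - 5*s^4 - 2*s^3 + 28*s^2 - 8*s - 32)/(s^5 - 32*s^4 + 58*s^3 + 227*s^2 + 58*s - 168)
Evaluating the step-4 result (the overall T(s)) at s = 0 gives T(0) = -32/(-168) = 4/21.

Answer: 4/21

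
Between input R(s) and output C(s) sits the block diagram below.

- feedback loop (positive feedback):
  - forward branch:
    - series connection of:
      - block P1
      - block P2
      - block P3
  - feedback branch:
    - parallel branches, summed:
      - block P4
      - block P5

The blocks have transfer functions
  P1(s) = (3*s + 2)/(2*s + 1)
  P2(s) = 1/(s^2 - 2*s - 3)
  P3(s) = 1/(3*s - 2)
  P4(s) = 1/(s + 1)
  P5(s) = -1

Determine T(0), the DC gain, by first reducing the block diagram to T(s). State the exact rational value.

Step 1. multiply P1, P2, P3 (series); result (3*s + 2)/(6*s^4 - 13*s^3 - 18*s^2 + 7*s + 6)
Step 2. combine P4, P5 in parallel; result (-s)/(s + 1)
Step 3. reduce the feedback loop with forward (P1*P2*P3) and return (P4+P5); result (3*s^2 + 5*s + 2)/(6*s^5 - 7*s^4 - 31*s^3 - 8*s^2 + 15*s + 6)
That last expression is T(s); at s = 0 only the constant terms survive, so T(0) = 2/6 = 1/3.

Therefore the answer is 1/3.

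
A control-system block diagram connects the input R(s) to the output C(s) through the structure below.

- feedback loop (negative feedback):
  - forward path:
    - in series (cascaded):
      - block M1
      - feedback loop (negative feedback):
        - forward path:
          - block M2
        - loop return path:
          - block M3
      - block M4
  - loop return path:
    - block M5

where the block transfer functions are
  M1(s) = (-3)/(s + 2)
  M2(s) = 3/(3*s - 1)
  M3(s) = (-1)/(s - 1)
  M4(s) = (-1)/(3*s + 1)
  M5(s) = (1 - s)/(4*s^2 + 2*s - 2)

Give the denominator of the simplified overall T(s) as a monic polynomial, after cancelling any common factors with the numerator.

[1] collapse the loop (M2 forward, M3 return): (3*s - 3)/(3*s^2 - 4*s - 2)
[2] multiply M1, [M2/(1+M2*M3)], M4 (series): (9*s - 9)/(9*s^4 + 9*s^3 - 28*s^2 - 22*s - 4)
[3] feedback reduction of (M1*[M2/(1+M2*M3)]*M4), M5: (36*s^3 - 18*s^2 - 36*s + 18)/(36*s^6 + 54*s^5 - 112*s^4 - 162*s^3 - 13*s^2 + 54*s - 1)
No further cancellation is possible in the step-3 result, so that is T(s). Its denominator becomes monic after dividing by the leading coefficient 36.

Hence the answer: s^6 + 3*s^5/2 - 28*s^4/9 - 9*s^3/2 - 13*s^2/36 + 3*s/2 - 1/36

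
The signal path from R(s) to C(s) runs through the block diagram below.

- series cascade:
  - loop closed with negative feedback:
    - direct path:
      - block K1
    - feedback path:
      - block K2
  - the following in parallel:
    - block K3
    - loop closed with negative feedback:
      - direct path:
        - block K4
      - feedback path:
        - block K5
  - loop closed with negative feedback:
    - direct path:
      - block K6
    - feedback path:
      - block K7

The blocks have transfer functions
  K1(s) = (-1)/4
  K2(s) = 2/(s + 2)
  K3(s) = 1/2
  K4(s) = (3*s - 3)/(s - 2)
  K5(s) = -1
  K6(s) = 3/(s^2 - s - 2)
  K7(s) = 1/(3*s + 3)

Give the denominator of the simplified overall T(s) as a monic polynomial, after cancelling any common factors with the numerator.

Reducing step by step:

(1) feedback reduction of K1, K2 -> (-s - 2)/(4*s + 6)
(2) collapse the loop (K4 forward, K5 return) -> (3 - 3*s)/(2*s - 1)
(3) parallel reduction of K3, [K4/(1+K4*K5)] -> (5 - 4*s)/(4*s - 2)
(4) close the feedback loop around K6, K7 -> (3*s + 3)/(s^3 - 3*s - 1)
(5) series reduction of [K1/(1+K1*K2)], (K3+[K4/(1+K4*K5)]), [K6/(1+K6*K7)] -> (12*s^3 + 21*s^2 - 21*s - 30)/(16*s^5 + 16*s^4 - 60*s^3 - 64*s^2 + 20*s + 12)
T(s) is the step-5 result (common factors already cancelled). Leading coefficient of the denominator: 16. Divide through by 16 for the monic polynomial.

Answer: s^5 + s^4 - 15*s^3/4 - 4*s^2 + 5*s/4 + 3/4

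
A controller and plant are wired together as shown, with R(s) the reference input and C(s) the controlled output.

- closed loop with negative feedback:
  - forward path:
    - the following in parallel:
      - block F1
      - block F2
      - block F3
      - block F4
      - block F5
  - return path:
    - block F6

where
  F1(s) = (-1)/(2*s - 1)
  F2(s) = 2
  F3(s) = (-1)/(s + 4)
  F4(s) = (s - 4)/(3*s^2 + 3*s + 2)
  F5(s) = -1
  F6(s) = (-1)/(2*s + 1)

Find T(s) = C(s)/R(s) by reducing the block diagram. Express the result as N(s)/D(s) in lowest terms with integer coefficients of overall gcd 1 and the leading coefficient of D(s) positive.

Answer: (12*s^5 + 46*s^4 + 8*s^3 - 96*s^2 - 41*s + 2)/(12*s^5 + 54*s^4 + 33*s^3 + 23*s^2 + 31*s - 10)

Working:
1. reduce the parallel group F1, F2, F3, F4, F5; result (6*s^4 + 20*s^3 - 6*s^2 - 45*s + 2)/(6*s^4 + 27*s^3 + 13*s^2 + 2*s - 8)
2. apply the feedback formula to (F1+F2+F3+F4+F5), F6, which is the overall transfer function T(s) = C(s)/R(s) in lowest terms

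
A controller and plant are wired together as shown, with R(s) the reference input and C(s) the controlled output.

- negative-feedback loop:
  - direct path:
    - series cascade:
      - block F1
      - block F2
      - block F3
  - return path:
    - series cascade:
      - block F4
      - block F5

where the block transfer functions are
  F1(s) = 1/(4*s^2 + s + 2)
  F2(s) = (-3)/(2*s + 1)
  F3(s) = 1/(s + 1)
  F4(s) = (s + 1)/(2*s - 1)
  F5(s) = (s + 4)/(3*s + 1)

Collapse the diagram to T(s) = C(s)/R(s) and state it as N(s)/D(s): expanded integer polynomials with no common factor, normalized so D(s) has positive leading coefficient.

Reducing step by step:

(1) multiply F1, F2, F3 (series); result (-3)/(8*s^4 + 14*s^3 + 11*s^2 + 7*s + 2)
(2) series reduction of F4, F5; result (s^2 + 5*s + 4)/(6*s^2 - s - 1)
(3) feedback reduction of (F1*F2*F3), (F4*F5) - this is the overall T(s), already in the required normalized form

Answer: (-18*s^2 + 3*s + 3)/(48*s^6 + 76*s^5 + 44*s^4 + 17*s^3 - 9*s^2 - 24*s - 14)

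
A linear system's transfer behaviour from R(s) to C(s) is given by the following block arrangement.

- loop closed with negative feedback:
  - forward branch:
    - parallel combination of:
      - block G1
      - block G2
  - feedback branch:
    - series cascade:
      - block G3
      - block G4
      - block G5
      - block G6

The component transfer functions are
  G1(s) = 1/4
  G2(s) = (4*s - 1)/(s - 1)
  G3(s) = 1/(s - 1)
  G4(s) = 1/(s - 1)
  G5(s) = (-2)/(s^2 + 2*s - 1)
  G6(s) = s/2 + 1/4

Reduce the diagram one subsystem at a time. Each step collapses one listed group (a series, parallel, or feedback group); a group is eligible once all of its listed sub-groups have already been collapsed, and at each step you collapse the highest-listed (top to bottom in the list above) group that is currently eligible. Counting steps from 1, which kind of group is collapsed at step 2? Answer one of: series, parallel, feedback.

1. reduce the parallel group G1, G2
2. reduce the series chain G3, G4, G5, G6
3. reduce the feedback loop with forward (G1+G2) and return (G3*G4*G5*G6)
So the answer for step 2 is series.

Hence the answer: series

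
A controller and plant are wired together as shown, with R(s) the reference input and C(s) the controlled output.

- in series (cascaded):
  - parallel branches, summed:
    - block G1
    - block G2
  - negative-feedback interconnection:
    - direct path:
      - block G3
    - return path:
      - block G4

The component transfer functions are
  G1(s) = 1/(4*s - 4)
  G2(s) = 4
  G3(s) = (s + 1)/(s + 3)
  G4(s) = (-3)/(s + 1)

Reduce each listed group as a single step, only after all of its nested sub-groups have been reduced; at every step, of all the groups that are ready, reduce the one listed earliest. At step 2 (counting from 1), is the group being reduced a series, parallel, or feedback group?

The answer is feedback.

Reasoning:
Step 1: add G1, G2 (parallel)
Step 2: close the feedback loop around G3, G4
Step 3: combine (G1+G2), [G3/(1+G3*G4)] in series
Step 2: feedback.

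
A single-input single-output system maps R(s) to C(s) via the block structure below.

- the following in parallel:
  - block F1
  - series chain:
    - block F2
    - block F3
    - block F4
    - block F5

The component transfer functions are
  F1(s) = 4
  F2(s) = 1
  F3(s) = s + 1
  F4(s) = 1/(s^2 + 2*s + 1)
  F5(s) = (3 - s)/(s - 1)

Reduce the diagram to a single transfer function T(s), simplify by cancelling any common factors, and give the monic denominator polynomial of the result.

First reduce the diagram to T(s).

Step 1. combine F2, F3, F4, F5 in series; result (3 - s)/(s^2 - 1)
Step 2. reduce the parallel group F1, (F2*F3*F4*F5); result (4*s^2 - s - 1)/(s^2 - 1)
That last expression is T(s), already simplified, and its denominator is already monic.

Answer: s^2 - 1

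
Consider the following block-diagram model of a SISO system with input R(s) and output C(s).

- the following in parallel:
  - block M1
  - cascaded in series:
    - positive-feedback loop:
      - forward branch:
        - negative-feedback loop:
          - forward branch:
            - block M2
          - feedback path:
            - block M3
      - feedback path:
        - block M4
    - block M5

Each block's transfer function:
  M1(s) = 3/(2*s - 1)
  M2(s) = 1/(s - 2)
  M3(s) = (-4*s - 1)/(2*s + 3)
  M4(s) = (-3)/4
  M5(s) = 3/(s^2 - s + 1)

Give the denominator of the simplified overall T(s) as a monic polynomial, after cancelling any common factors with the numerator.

The answer is s^5 - 13*s^4/4 + 7*s^3/4 + 7*s^2/16 - 43*s/16 + 19/16.

Reasoning:
1. close the feedback loop around M2, M3; result (2*s + 3)/(2*s^2 - 5*s - 7)
2. collapse the loop ([M2/(1+M2*M3)] forward, M4 return); result (8*s + 12)/(8*s^2 - 14*s - 19)
3. cascade [[M2/(1+M2*M3)]/(1-[M2/(1+M2*M3)]*M4)], M5; result (24*s + 36)/(8*s^4 - 22*s^3 + 3*s^2 + 5*s - 19)
4. reduce the parallel group M1, ([[M2/(1+M2*M3)]/(1-[M2/(1+M2*M3)]*M4)]*M5); result (24*s^4 - 66*s^3 + 57*s^2 + 63*s - 93)/(16*s^5 - 52*s^4 + 28*s^3 + 7*s^2 - 43*s + 19)
Step 4 gives the fully reduced T(s), with no common factor left to cancel. The denominator's leading coefficient is 16, so divide each of its coefficients by 16 to get the monic form.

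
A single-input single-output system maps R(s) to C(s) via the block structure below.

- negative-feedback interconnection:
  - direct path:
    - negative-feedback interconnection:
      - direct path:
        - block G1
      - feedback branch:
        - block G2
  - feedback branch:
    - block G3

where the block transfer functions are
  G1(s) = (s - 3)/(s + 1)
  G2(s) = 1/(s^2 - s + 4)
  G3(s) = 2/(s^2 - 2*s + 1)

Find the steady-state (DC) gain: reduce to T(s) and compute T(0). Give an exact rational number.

[1] close the feedback loop around G1, G2 = (s^3 - 4*s^2 + 7*s - 12)/(s^3 + 4*s + 1)
[2] reduce the feedback loop with forward [G1/(1+G1*G2)] and return G3 = (s^5 - 6*s^4 + 16*s^3 - 30*s^2 + 31*s - 12)/(s^5 - 2*s^4 + 7*s^3 - 15*s^2 + 16*s - 23)
That last expression is T(s); at s = 0 only the constant terms survive, so T(0) = -12/(-23) = 12/23.

Answer: 12/23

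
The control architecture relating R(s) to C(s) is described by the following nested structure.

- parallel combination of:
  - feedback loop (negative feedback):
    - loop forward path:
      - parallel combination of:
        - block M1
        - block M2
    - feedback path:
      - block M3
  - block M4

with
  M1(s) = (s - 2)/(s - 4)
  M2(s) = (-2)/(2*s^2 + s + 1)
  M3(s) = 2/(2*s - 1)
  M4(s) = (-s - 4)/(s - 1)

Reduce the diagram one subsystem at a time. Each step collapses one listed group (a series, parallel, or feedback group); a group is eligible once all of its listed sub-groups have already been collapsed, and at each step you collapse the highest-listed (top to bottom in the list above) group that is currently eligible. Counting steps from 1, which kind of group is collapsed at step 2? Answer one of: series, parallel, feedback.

(1) combine M1, M2 in parallel
(2) close the feedback loop around (M1+M2), M3
(3) combine [(M1+M2)/(1+(M1+M2)*M3)], M4 in parallel
Step 2: feedback.

Therefore the answer is feedback.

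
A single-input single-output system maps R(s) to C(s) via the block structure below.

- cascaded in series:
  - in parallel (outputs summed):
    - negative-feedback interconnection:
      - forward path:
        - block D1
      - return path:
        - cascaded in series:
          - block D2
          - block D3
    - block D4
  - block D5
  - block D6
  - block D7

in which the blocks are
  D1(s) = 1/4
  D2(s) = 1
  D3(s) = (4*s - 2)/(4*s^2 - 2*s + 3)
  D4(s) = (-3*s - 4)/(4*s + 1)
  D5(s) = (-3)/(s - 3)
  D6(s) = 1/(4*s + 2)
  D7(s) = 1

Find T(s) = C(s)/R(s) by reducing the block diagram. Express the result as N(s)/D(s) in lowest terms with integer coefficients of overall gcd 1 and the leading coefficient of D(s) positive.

[1] reduce the series chain D2, D3; result (4*s - 2)/(4*s^2 - 2*s + 3)
[2] apply the feedback formula to D1, (D2*D3); result (4*s^2 - 2*s + 3)/(16*s^2 - 4*s + 10)
[3] combine [D1/(1+D1*(D2*D3))], D4 in parallel; result (-32*s^3 - 56*s^2 - 4*s - 37)/(64*s^3 + 36*s + 10)
[4] combine ([D1/(1+D1*(D2*D3))]+D4), D5, D6, D7 in series - this is the overall T(s), already in the required normalized form

Answer: (96*s^3 + 168*s^2 + 12*s + 111)/(256*s^5 - 640*s^4 - 240*s^3 - 320*s^2 - 316*s - 60)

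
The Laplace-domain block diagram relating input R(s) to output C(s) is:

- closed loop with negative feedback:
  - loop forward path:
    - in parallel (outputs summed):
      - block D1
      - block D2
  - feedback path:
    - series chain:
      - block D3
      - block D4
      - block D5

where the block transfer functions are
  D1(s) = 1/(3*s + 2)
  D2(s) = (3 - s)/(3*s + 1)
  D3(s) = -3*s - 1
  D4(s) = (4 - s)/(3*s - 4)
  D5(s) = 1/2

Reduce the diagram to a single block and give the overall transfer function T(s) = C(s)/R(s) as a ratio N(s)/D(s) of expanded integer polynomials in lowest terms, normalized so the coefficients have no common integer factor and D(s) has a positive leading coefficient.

1. parallel reduction of D1, D2 -> (-3*s^2 + 10*s + 7)/(9*s^2 + 9*s + 2)
2. reduce the series chain D3, D4, D5 -> (3*s^2 - 11*s - 4)/(6*s - 8)
3. collapse the loop ((D1+D2) forward, (D3*D4*D5) return): this yields T(s), and no further normalization is needed

Final answer: (18*s^3 - 84*s^2 + 38*s + 56)/(9*s^4 - 117*s^3 + 95*s^2 + 177*s + 44)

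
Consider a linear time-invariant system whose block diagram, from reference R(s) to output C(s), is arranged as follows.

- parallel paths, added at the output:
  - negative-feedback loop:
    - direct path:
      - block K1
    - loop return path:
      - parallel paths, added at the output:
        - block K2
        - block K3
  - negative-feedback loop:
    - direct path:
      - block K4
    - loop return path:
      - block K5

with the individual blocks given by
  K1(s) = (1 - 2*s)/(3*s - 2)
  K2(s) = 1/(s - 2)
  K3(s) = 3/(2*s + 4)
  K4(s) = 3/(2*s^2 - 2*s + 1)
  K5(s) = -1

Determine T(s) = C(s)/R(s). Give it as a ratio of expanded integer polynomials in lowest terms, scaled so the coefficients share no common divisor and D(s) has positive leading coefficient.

Reducing step by step:

Step 1: reduce the parallel group K2, K3 -> (5*s - 2)/(2*s^2 - 8)
Step 2: reduce the feedback loop with forward K1 and return (K2+K3) -> (-4*s^3 + 2*s^2 + 16*s - 8)/(6*s^3 - 14*s^2 - 15*s + 14)
Step 3: close the feedback loop around K4, K5 -> 3/(2*s^2 - 2*s - 2)
Step 4: add [K1/(1+K1*(K2+K3))], [K4/(1+K4*K5)] (parallel); the result is T(s) itself (integer coefficients, no common factor, positive leading denominator coefficient)

Answer: (-8*s^5 + 12*s^4 + 54*s^3 - 94*s^2 - 61*s + 58)/(12*s^5 - 40*s^4 - 14*s^3 + 86*s^2 + 2*s - 28)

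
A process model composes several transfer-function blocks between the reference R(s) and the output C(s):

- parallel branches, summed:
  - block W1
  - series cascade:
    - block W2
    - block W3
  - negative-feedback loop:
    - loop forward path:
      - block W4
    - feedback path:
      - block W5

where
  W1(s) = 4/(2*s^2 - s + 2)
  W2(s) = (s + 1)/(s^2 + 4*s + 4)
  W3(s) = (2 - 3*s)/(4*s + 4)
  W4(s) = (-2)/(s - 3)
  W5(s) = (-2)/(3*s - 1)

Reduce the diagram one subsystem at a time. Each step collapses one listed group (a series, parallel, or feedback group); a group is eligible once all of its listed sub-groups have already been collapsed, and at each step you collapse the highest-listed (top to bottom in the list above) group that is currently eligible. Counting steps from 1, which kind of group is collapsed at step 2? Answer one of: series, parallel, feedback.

Step 1 - series reduction of W2, W3
Step 2 - reduce the feedback loop with forward W4 and return W5
Step 3 - sum the parallel branches W1, (W2*W3), [W4/(1+W4*W5)]
Step 2: feedback.

Answer: feedback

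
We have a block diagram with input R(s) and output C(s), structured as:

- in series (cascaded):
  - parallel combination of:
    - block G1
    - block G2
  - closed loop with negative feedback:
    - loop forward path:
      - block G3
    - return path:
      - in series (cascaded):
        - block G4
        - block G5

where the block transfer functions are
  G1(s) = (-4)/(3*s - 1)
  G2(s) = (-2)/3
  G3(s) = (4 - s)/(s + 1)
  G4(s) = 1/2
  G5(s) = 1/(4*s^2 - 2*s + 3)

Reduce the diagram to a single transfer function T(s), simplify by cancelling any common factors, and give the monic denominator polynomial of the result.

The answer is s^4 + s^3/6 - s^2/24 + 29*s/24 - 5/12.

Reasoning:
Step 1. sum the parallel branches G1, G2, giving (-6*s - 10)/(9*s - 3)
Step 2. reduce the series chain G4, G5, giving 1/(8*s^2 - 4*s + 6)
Step 3. apply the feedback formula to G3, (G4*G5), giving (-8*s^3 + 36*s^2 - 22*s + 24)/(8*s^3 + 4*s^2 + s + 10)
Step 4. multiply (G1+G2), [G3/(1+G3*(G4*G5))] (series), giving (48*s^4 - 136*s^3 - 228*s^2 + 76*s - 240)/(72*s^4 + 12*s^3 - 3*s^2 + 87*s - 30)
T(s) is the step-4 result (common factors already cancelled). Leading coefficient of the denominator: 72. Divide through by 72 for the monic polynomial.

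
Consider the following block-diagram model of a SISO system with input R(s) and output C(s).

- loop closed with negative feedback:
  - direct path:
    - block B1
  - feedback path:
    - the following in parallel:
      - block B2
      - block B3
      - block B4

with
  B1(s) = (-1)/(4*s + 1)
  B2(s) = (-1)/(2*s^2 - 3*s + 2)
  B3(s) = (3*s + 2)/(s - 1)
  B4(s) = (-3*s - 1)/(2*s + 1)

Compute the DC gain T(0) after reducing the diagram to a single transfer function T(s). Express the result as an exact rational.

The answer is -2/9.

Reasoning:
Step 1 - sum the parallel branches B2, B3, B4 gives (6*s^4 + 9*s^3 - 17*s^2 + 10*s + 7)/(4*s^4 - 8*s^3 + 5*s^2 + s - 2)
Step 2 - close the feedback loop around B1, (B2+B3+B4) gives (-4*s^4 + 8*s^3 - 5*s^2 - s + 2)/(16*s^5 - 34*s^4 + 3*s^3 + 26*s^2 - 17*s - 9)
Evaluating the step-2 result (the overall T(s)) at s = 0 gives T(0) = 2/(-9) = -2/9.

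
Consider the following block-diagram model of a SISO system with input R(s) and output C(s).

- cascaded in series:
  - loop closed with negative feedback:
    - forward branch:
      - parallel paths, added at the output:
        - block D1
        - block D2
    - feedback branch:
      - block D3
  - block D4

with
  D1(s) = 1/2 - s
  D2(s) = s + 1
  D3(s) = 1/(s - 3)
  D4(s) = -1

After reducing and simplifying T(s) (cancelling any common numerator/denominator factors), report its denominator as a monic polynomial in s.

1. add D1, D2 (parallel) = 3/2
2. reduce the feedback loop with forward (D1+D2) and return D3 = (3*s - 9)/(2*s - 3)
3. multiply [(D1+D2)/(1+(D1+D2)*D3)], D4 (series) = (9 - 3*s)/(2*s - 3)
Step 3 gives the fully reduced T(s), with no common factor left to cancel. The denominator's leading coefficient is 2, so divide each of its coefficients by 2 to get the monic form.

Hence the answer: s - 3/2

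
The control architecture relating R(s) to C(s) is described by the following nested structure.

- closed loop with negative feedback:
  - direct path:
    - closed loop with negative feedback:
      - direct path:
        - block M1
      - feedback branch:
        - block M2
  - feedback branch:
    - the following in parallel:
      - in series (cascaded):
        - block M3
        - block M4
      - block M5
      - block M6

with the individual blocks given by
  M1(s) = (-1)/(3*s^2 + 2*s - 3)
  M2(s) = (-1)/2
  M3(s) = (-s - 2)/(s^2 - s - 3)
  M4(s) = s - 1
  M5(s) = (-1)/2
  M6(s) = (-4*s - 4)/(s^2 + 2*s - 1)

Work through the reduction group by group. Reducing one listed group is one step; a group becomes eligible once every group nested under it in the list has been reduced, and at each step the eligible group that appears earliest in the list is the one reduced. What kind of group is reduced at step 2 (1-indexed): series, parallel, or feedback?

Reducing step by step:

(1) reduce the feedback loop with forward M1 and return M2
(2) series reduction of M3, M4
(3) reduce the parallel group (M3*M4), M5, M6
(4) collapse the loop ([M1/(1+M1*M2)] forward, ((M3*M4)+M5+M6) return)
Step 2: series.

Answer: series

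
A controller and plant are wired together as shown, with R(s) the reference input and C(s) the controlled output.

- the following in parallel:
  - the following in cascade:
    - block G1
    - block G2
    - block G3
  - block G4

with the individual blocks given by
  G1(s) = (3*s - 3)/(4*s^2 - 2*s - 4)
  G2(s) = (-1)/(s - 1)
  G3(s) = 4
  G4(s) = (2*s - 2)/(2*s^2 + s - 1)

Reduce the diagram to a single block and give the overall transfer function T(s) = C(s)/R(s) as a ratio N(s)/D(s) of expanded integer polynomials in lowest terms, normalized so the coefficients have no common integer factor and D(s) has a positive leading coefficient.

Step 1 - combine G1, G2, G3 in series; result (-6)/(2*s^2 - s - 2)
Step 2 - parallel reduction of (G1*G2*G3), G4, which is the overall transfer function T(s) = C(s)/R(s) in lowest terms

Therefore the answer is (4*s^3 - 18*s^2 - 8*s + 10)/(4*s^4 - 7*s^2 - s + 2).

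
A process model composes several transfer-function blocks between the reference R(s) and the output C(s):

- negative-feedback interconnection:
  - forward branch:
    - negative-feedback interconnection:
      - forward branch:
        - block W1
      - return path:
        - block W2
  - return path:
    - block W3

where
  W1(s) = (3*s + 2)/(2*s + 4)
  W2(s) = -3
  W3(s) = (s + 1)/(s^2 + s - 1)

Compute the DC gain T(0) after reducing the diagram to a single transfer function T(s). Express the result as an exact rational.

Reducing step by step:

Step 1 - collapse the loop (W1 forward, W2 return); result (-3*s - 2)/(7*s + 2)
Step 2 - feedback reduction of [W1/(1+W1*W2)], W3; result (-3*s^3 - 5*s^2 + s + 2)/(7*s^3 + 6*s^2 - 10*s - 4)
That last expression is T(s); at s = 0 only the constant terms survive, so T(0) = 2/(-4) = -1/2.

Answer: -1/2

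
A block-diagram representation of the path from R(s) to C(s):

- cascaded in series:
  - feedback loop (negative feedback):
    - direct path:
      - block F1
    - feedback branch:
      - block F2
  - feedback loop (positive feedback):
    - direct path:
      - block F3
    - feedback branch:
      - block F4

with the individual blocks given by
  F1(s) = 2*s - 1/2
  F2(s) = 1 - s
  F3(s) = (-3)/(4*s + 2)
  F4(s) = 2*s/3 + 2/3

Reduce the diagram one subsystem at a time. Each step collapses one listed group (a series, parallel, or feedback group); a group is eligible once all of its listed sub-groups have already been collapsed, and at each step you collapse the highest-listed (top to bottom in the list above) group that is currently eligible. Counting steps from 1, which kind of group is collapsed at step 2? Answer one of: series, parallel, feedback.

Step 1. reduce the feedback loop with forward F1 and return F2
Step 2. reduce the feedback loop with forward F3 and return F4
Step 3. combine [F1/(1+F1*F2)], [F3/(1-F3*F4)] in series
So the answer for step 2 is feedback.

Hence the answer: feedback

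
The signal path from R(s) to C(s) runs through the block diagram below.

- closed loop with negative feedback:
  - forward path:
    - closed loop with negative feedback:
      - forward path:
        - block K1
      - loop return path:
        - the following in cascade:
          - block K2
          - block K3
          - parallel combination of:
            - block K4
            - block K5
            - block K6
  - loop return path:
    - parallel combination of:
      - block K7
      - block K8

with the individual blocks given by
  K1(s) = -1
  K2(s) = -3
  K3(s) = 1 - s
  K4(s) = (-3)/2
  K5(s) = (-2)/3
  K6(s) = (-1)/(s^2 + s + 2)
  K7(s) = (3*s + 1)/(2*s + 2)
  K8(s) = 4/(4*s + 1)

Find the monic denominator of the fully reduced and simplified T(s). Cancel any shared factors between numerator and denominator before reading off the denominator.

First reduce the diagram to T(s).

(1) combine K4, K5, K6 in parallel -> (-13*s^2 - 13*s - 32)/(6*s^2 + 6*s + 12)
(2) series reduction of K2, K3, (K4+K5+K6) -> (-13*s^3 - 19*s + 32)/(2*s^2 + 2*s + 4)
(3) collapse the loop (K1 forward, (K2*K3*(K4+K5+K6)) return) -> (-2*s^2 - 2*s - 4)/(13*s^3 + 2*s^2 + 21*s - 28)
(4) combine K7, K8 in parallel -> (12*s^2 + 15*s + 9)/(8*s^2 + 10*s + 2)
(5) reduce the feedback loop with forward [K1/(1+K1*(K2*K3*(K4+K5+K6)))] and return (K7+K8) -> (-8*s^4 - 18*s^3 - 28*s^2 - 22*s - 4)/(52*s^5 + 61*s^4 + 80*s^3 - 53*s^2 - 158*s - 46)
T(s) is the step-5 result (common factors already cancelled). Leading coefficient of the denominator: 52. Divide through by 52 for the monic polynomial.

Answer: s^5 + 61*s^4/52 + 20*s^3/13 - 53*s^2/52 - 79*s/26 - 23/26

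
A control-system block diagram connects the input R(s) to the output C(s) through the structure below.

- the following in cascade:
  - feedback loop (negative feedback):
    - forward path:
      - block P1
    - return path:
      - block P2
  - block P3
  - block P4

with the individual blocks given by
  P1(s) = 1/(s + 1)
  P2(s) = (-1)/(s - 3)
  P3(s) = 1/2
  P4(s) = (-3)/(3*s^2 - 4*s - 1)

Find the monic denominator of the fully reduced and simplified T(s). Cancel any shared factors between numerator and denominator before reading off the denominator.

Step 1 - close the feedback loop around P1, P2 gives (s - 3)/(s^2 - 2*s - 4)
Step 2 - series reduction of [P1/(1+P1*P2)], P3, P4 gives (9 - 3*s)/(6*s^4 - 20*s^3 - 10*s^2 + 36*s + 8)
T(s) is the step-2 result (common factors already cancelled). Leading coefficient of the denominator: 6. Divide through by 6 for the monic polynomial.

Hence the answer: s^4 - 10*s^3/3 - 5*s^2/3 + 6*s + 4/3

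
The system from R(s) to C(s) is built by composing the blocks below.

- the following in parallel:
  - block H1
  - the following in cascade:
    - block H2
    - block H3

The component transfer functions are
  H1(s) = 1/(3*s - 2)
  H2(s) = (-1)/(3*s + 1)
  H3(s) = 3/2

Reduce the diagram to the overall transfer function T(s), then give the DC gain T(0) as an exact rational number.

Step 1: series reduction of H2, H3: (-3)/(6*s + 2)
Step 2: add H1, (H2*H3) (parallel): (8 - 3*s)/(18*s^2 - 6*s - 4)
Evaluating the step-2 result (the overall T(s)) at s = 0 gives T(0) = 8/(-4) = -2.

Answer: -2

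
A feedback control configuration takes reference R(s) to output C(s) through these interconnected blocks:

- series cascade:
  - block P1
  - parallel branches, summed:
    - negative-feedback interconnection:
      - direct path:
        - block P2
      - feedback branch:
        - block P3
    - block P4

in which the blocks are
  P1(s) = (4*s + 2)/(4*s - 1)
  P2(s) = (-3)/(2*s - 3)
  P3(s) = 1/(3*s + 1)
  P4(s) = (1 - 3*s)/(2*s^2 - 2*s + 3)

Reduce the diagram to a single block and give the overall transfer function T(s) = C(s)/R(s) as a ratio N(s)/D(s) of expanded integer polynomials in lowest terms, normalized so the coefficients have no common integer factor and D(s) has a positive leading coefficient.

Reducing step by step:

Step 1: close the feedback loop around P2, P3: (-9*s - 3)/(6*s^2 - 7*s - 6)
Step 2: add [P2/(1+P2*P3)], P4 (parallel): (-36*s^3 + 39*s^2 - 10*s - 15)/(12*s^4 - 26*s^3 + 20*s^2 - 9*s - 18)
Step 3: multiply P1, ([P2/(1+P2*P3)]+P4) (series), giving the overall T(s)

Answer: (-144*s^4 + 84*s^3 + 38*s^2 - 80*s - 30)/(48*s^5 - 116*s^4 + 106*s^3 - 56*s^2 - 63*s + 18)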